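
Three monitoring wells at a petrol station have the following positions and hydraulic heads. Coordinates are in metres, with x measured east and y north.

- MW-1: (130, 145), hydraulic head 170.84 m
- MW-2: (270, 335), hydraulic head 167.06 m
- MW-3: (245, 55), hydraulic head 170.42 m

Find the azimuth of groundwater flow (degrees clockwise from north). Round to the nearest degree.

With h = a·x + b·y + c and MW-1 as origin, the differences give:
  140·a + 190·b = -3.78
  115·a + (-90)·b = -0.42
Eliminate b (×(-90) and ×190, subtract): -34450·a = 420.000 → a = ∂h/∂x = -0.01219
Back-substitute: b = ∂h/∂y = -0.01091.
Flow direction (−∇h) has components (+0.01219 E, +0.01091 N).
Azimuth = atan2(E, N) = atan2(+0.01219, +0.01091) = 48.2° ≈ 048°.

048°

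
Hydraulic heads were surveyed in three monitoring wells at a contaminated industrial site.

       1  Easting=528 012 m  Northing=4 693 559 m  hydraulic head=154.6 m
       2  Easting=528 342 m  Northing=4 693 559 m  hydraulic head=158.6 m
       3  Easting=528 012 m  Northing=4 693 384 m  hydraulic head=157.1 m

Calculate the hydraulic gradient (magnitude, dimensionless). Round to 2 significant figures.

0.019

∂h/∂x = (158.6 − 154.6) / (528342 − 528012) = +0.01212
∂h/∂y = (157.1 − 154.6) / (4693384 − 4693559) = -0.01429
|∇h| = √(0.01212² + -0.01429²) = 0.01874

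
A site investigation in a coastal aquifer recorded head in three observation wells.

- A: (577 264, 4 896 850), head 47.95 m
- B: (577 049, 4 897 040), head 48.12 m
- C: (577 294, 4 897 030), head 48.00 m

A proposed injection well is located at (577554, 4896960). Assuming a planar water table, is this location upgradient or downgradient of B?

Taking A as reference: B−A = (-215, 190, +0.17); C−A = (30, 180, +0.05).
Determinant of the coordinate differences = (-215)·180 − 30·190 = -44400.
∂h/∂x = [(+0.17)·180 − (+0.05)·190] / -44400 = -0.0004752
∂h/∂y = [(-215)·(+0.05) − 30·(+0.17)] / -44400 = +0.0003570
Head at (577554, 4896960) = 47.95 + (-0.0004752)·(290) + (+0.0003570)·(110) = 47.85 m.
That is lower than the 48.12 m at B, so the point is downgradient.

downgradient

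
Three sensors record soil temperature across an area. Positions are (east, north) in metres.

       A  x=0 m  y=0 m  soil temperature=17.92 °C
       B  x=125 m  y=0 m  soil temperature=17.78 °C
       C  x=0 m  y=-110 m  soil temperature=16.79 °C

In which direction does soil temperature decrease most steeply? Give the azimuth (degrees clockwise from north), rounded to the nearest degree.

174°

∂T/∂x = (17.78 − 17.92) / (125 − 0) = -0.001120
∂T/∂y = (16.79 − 17.92) / (-110 − 0) = +0.01027
Steepest decrease is along −∇f: components (+0.001120 E, -0.01027 N).
Azimuth = atan2(+0.001120, -0.01027) = 173.8° ≈ 174°.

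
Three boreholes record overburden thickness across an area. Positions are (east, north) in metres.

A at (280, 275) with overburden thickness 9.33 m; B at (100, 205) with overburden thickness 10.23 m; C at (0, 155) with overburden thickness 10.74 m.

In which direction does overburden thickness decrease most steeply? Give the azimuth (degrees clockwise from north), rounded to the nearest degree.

079°

Taking A as reference: B−A = (-180, -70, +0.90); C−A = (-280, -120, +1.41).
Solve a·Δx + b·Δy = Δd: det = (-180)·(-120) − (-280)·(-70) = 2000.
∂d/∂x = [(+0.90)·(-120) − (+1.41)·(-70)] / 2000 = -0.004650
∂d/∂y = [(-180)·(+1.41) − (-280)·(+0.90)] / 2000 = -0.0009000
Steepest decrease is along −∇f: components (+0.004650 E, +0.0009000 N).
Azimuth = atan2(+0.004650, +0.0009000) = 79.0° ≈ 079°.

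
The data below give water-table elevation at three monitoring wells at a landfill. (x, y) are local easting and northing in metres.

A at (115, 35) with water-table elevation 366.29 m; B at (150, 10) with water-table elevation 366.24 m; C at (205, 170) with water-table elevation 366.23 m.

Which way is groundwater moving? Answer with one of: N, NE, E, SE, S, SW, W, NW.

With h = a·x + b·y + c and A as origin, the differences give:
  35·a + (-25)·b = -0.05
  90·a + 135·b = -0.06
Eliminate b (×135 and ×(-25), subtract): 6975·a = -8.250 → a = ∂h/∂x = -0.001183
Back-substitute: b = ∂h/∂y = +0.0003441.
Flow = −∇h = (+0.001183 east, -0.0003441 north), which points east.

E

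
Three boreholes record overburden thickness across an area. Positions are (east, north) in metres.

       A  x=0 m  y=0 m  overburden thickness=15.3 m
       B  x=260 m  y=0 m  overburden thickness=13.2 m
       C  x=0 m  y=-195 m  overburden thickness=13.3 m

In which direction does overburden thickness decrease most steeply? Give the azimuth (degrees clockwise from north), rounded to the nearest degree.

∂d/∂x = (13.2 − 15.3) / (260 − 0) = -0.008077
∂d/∂y = (13.3 − 15.3) / (-195 − 0) = +0.01026
Steepest decrease is along −∇f: components (+0.008077 E, -0.01026 N).
Azimuth = atan2(+0.008077, -0.01026) = 141.8° ≈ 142°.

142°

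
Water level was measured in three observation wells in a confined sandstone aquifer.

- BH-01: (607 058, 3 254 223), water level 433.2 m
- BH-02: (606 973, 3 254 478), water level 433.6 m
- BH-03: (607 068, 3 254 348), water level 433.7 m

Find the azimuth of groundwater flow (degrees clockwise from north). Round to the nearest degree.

239°

Taking BH-01 as reference: BH-02−BH-01 = (-85, 255, +0.4); BH-03−BH-01 = (10, 125, +0.5).
Solve a·Δx + b·Δy = Δh: det = (-85)·125 − 10·255 = -13175.
∂h/∂x = [(+0.4)·125 − (+0.5)·255] / -13175 = +0.005882
∂h/∂y = [(-85)·(+0.5) − 10·(+0.4)] / -13175 = +0.003529
Flow direction (−∇h) has components (-0.005882 E, -0.003529 N).
Azimuth = atan2(E, N) = atan2(-0.005882, -0.003529) = 239.0° ≈ 239°.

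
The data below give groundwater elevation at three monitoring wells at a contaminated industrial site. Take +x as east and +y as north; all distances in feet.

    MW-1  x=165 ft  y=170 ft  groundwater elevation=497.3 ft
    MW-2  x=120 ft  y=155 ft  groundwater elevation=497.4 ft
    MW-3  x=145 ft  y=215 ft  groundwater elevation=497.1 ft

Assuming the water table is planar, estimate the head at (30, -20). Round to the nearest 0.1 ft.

Three-point gradient (reference MW-1): Δ to MW-2 = (-45, -15, +0.1), Δ to MW-3 = (-20, 45, -0.2).
∂h/∂x = -0.0006452, ∂h/∂y = -0.004731 (det = -2325).
h(30, -20) = 497.3 + (-0.0006452)·(-135) + (-0.004731)·(-190) = 497.3 +0.087 +0.899 = 498.286 ft.

498.3 ft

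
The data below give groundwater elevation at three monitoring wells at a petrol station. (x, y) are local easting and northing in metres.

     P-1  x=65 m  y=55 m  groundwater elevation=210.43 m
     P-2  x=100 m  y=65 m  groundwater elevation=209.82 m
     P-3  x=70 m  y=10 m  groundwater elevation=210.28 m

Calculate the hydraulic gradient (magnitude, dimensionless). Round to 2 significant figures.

With h = a·x + b·y + c and P-1 as origin, the differences give:
  35·a + 10·b = -0.61
  5·a + (-45)·b = -0.15
Eliminate b (×(-45) and ×10, subtract): -1625·a = 28.950 → a = ∂h/∂x = -0.01782
Back-substitute: b = ∂h/∂y = +0.001354.
|∇h| = √(-0.01782² + 0.001354²) = 0.01787

0.018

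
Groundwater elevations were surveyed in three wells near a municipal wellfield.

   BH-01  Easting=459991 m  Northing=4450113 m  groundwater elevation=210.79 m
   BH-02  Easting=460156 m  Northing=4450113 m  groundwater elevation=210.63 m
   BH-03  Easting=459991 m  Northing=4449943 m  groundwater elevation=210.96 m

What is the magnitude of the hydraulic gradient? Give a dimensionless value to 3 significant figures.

0.00139

∂h/∂x = (210.63 − 210.79) / (460156 − 459991) = -0.0009697
∂h/∂y = (210.96 − 210.79) / (4449943 − 4450113) = -0.001000
|∇h| = √(-0.0009697² + -0.001000²) = 0.001393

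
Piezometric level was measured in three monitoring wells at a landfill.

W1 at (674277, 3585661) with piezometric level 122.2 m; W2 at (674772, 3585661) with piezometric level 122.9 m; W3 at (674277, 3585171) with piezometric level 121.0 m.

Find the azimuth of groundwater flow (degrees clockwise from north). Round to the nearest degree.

∂h/∂x = (122.9 − 122.2) / (674772 − 674277) = +0.001414
∂h/∂y = (121.0 − 122.2) / (3585171 − 3585661) = +0.002449
Flow direction (−∇h) has components (-0.001414 E, -0.002449 N).
Azimuth = atan2(E, N) = atan2(-0.001414, -0.002449) = 210.0° ≈ 210°.

210°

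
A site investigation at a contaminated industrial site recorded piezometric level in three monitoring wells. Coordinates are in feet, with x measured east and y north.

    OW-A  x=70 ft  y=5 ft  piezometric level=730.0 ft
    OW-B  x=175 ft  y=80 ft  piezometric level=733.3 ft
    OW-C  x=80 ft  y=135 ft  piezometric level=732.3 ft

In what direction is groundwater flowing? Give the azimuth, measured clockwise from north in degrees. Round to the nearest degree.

Differences from OW-A: to OW-B (Δx, Δy, Δh) = (105, 75, +3.3); to OW-C = (10, 130, +2.3).
Solve a·Δx + b·Δy = Δh: det = 105·130 − 10·75 = 12900.
∂h/∂x = [(+3.3)·130 − (+2.3)·75] / 12900 = +0.01988
∂h/∂y = [105·(+2.3) − 10·(+3.3)] / 12900 = +0.01616
Flow direction (−∇h) has components (-0.01988 E, -0.01616 N).
Azimuth = atan2(E, N) = atan2(-0.01988, -0.01616) = 230.9° ≈ 231°.

231°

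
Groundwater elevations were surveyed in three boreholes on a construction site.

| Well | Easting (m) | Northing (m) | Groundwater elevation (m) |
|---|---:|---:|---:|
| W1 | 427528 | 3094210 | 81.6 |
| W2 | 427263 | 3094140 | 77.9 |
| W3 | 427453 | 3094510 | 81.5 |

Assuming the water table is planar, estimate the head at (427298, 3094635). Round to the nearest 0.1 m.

79.8 m

Taking W1 as reference: W2−W1 = (-265, -70, -3.7); W3−W1 = (-75, 300, -0.1).
Solve a·Δx + b·Δy = Δh: det = (-265)·300 − (-75)·(-70) = -84750.
∂h/∂x = [(-3.7)·300 − (-0.1)·(-70)] / -84750 = +0.01318
∂h/∂y = [(-265)·(-0.1) − (-75)·(-3.7)] / -84750 = +0.002962
h(427298, 3094635) = 81.6 + (+0.01318)·(-230) + (+0.002962)·(425) = 81.6 -3.031 +1.259 = 79.827 m.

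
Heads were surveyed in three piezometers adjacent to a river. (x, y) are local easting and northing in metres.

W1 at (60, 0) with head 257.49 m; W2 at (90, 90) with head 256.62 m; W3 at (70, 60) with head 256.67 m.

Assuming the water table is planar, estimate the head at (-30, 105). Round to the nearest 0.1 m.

253.5 m

Taking W1 as reference: W2−W1 = (30, 90, -0.87); W3−W1 = (10, 60, -0.82).
Solve a·Δx + b·Δy = Δh: det = 30·60 − 10·90 = 900.
∂h/∂x = [(-0.87)·60 − (-0.82)·90] / 900 = +0.02400
∂h/∂y = [30·(-0.82) − 10·(-0.87)] / 900 = -0.01767
h(-30, 105) = 257.49 + (+0.02400)·(-90) + (-0.01767)·(105) = 257.49 -2.160 -1.855 = 253.475 m.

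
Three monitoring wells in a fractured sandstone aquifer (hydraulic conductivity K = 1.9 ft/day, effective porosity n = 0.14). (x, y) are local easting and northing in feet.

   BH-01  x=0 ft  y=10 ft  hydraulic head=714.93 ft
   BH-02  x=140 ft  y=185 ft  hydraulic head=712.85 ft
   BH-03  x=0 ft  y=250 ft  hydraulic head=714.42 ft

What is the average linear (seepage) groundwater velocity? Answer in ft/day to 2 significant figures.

With h = a·x + b·y + c and BH-01 as origin, the differences give:
  140·a + 175·b = -2.08
  0·a + 240·b = -0.51
Eliminate b (×240 and ×175, subtract): 33600·a = -409.950 → a = ∂h/∂x = -0.01220
Back-substitute: b = ∂h/∂y = -0.002125.
|∇h| = √(-0.01220² + -0.002125²) = 0.01238
Seepage velocity v = K·i/n = 1.9 × 0.01238 / 0.14 = 0.168 ft/day.

0.17 ft/day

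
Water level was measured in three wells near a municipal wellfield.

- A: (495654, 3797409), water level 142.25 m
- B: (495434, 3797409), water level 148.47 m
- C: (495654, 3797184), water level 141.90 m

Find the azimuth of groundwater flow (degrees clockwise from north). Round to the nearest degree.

∂h/∂x = (148.47 − 142.25) / (495434 − 495654) = -0.02827
∂h/∂y = (141.90 − 142.25) / (3797184 − 3797409) = +0.001556
Flow direction (−∇h) has components (+0.02827 E, -0.001556 N).
Azimuth = atan2(E, N) = atan2(+0.02827, -0.001556) = 93.1° ≈ 093°.

093°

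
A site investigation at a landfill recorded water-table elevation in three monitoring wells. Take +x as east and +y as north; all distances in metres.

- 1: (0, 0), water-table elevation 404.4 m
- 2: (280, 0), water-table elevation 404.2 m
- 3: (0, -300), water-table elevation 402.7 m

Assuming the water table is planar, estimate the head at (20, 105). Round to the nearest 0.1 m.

405.0 m

∂h/∂x = (404.2 − 404.4) / (280 − 0) = -0.0007143
∂h/∂y = (402.7 − 404.4) / (-300 − 0) = +0.005667
h(20, 105) = 404.4 + (-0.0007143)·(20) + (+0.005667)·(105) = 404.4 -0.014 +0.595 = 404.981 m.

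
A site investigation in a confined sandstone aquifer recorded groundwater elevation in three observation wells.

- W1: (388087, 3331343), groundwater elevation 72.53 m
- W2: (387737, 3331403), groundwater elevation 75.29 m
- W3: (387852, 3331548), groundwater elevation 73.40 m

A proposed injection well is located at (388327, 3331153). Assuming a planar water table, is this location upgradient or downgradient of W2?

downgradient

With h = a·x + b·y + c and W1 as origin, the differences give:
  (-350)·a + 60·b = +2.76
  (-235)·a + 205·b = +0.87
Eliminate b (×205 and ×60, subtract): -57650·a = 513.600 → a = ∂h/∂x = -0.008909
Back-substitute: b = ∂h/∂y = -0.005969.
Head at (388327, 3331153) = 72.53 + (-0.008909)·(240) + (-0.005969)·(-190) = 71.53 m.
That is lower than the 75.29 m at W2, so the point is downgradient.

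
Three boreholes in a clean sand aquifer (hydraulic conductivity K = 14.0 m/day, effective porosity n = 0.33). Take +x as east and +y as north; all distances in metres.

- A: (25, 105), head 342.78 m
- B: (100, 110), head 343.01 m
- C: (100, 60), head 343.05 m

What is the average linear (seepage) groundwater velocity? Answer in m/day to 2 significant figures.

Taking A as reference: B−A = (75, 5, +0.23); C−A = (75, -45, +0.27).
Solve a·Δx + b·Δy = Δh: det = 75·(-45) − 75·5 = -3750.
∂h/∂x = [(+0.23)·(-45) − (+0.27)·5] / -3750 = +0.003120
∂h/∂y = [75·(+0.27) − 75·(+0.23)] / -3750 = -0.0008000
|∇h| = √(0.003120² + -0.0008000²) = 0.003221
Seepage velocity v = K·i/n = 14.0 × 0.003221 / 0.33 = 0.1366 m/day.

0.14 m/day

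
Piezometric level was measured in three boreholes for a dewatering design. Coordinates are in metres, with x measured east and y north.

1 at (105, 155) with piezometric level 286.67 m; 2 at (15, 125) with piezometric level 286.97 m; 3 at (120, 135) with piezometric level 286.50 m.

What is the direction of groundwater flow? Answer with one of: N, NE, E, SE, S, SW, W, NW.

SE

With h = a·x + b·y + c and 1 as origin, the differences give:
  (-90)·a + (-30)·b = +0.30
  15·a + (-20)·b = -0.17
Eliminate b (×(-20) and ×(-30), subtract): 2250·a = -11.100 → a = ∂h/∂x = -0.004933
Back-substitute: b = ∂h/∂y = +0.004800.
Flow = −∇h = (+0.004933 east, -0.004800 north), which points southeast.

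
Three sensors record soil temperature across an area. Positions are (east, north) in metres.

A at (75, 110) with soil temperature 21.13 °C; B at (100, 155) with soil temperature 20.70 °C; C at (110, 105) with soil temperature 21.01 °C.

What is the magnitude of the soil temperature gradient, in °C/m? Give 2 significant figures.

Taking A as reference: B−A = (25, 45, -0.43); C−A = (35, -5, -0.12).
Solve a·Δx + b·Δy = ΔT: det = 25·(-5) − 35·45 = -1700.
∂T/∂x = [(-0.43)·(-5) − (-0.12)·45] / -1700 = -0.004441
∂T/∂y = [25·(-0.12) − 35·(-0.43)] / -1700 = -0.007088
|∇f| = √(-0.004441² + -0.007088²) = 0.008364 °C/m

0.0084 °C/m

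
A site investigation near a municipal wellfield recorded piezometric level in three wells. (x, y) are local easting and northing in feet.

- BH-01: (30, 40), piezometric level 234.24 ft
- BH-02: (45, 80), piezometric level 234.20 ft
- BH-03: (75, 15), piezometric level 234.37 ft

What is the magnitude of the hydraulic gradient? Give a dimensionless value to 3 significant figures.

Taking BH-01 as reference: BH-02−BH-01 = (15, 40, -0.04); BH-03−BH-01 = (45, -25, +0.13).
Solve a·Δx + b·Δy = Δh: det = 15·(-25) − 45·40 = -2175.
∂h/∂x = [(-0.04)·(-25) − (+0.13)·40] / -2175 = +0.001931
∂h/∂y = [15·(+0.13) − 45·(-0.04)] / -2175 = -0.001724
|∇h| = √(0.001931² + -0.001724²) = 0.002589

0.00259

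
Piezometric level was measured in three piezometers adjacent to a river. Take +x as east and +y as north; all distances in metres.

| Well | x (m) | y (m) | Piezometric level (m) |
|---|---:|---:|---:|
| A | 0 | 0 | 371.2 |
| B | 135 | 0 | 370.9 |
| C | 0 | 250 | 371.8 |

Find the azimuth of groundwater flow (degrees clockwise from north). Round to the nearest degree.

137°

∂h/∂x = (370.9 − 371.2) / (135 − 0) = -0.002222
∂h/∂y = (371.8 − 371.2) / (250 − 0) = +0.002400
Flow direction (−∇h) has components (+0.002222 E, -0.002400 N).
Azimuth = atan2(E, N) = atan2(+0.002222, -0.002400) = 137.2° ≈ 137°.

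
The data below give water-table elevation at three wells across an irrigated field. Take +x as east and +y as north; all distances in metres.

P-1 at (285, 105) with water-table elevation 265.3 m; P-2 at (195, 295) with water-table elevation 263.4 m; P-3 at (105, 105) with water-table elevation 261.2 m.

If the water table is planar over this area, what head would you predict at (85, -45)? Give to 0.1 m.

260.6 m

With h = a·x + b·y + c and P-1 as origin, the differences give:
  (-90)·a + 190·b = -1.9
  (-180)·a + 0·b = -4.1
Eliminate b (×0 and ×190, subtract): 34200·a = 779.00 → a = ∂h/∂x = +0.02278
Back-substitute: b = ∂h/∂y = +0.0007895.
h(85, -45) = 265.3 + (+0.02278)·(-200) + (+0.0007895)·(-150) = 265.3 -4.556 -0.118 = 260.626 m.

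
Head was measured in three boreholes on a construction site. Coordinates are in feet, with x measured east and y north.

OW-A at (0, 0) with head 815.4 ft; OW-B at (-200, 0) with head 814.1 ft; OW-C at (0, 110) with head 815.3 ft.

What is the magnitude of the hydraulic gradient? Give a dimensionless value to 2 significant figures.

∂h/∂x = (814.1 − 815.4) / (-200 − 0) = +0.006500
∂h/∂y = (815.3 − 815.4) / (110 − 0) = -0.0009091
|∇h| = √(0.006500² + -0.0009091²) = 0.006563

0.0066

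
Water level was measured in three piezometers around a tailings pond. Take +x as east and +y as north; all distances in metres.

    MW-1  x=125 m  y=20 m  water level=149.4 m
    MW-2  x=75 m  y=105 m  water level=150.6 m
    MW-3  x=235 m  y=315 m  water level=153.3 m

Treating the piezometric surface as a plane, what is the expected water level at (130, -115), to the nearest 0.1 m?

147.6 m

Differences from MW-1: to MW-2 (Δx, Δy, Δh) = (-50, 85, +1.2); to MW-3 = (110, 295, +3.9).
Determinant of the coordinate differences = (-50)·295 − 110·85 = -24100.
∂h/∂x = [(+1.2)·295 − (+3.9)·85] / -24100 = -0.0009336
∂h/∂y = [(-50)·(+3.9) − 110·(+1.2)] / -24100 = +0.01357
h(130, -115) = 149.4 + (-0.0009336)·(5) + (+0.01357)·(-135) = 149.4 -0.005 -1.832 = 147.564 m.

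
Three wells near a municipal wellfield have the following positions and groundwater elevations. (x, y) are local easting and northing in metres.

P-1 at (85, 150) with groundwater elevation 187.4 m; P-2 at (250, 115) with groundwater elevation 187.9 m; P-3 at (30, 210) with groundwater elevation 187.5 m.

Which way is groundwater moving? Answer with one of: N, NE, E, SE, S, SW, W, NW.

Taking P-1 as reference: P-2−P-1 = (165, -35, +0.5); P-3−P-1 = (-55, 60, +0.1).
Determinant of the coordinate differences = 165·60 − (-55)·(-35) = 7975.
∂h/∂x = [(+0.5)·60 − (+0.1)·(-35)] / 7975 = +0.004201
∂h/∂y = [165·(+0.1) − (-55)·(+0.5)] / 7975 = +0.005517
Flow = −∇h = (-0.004201 east, -0.005517 north), which points southwest.

SW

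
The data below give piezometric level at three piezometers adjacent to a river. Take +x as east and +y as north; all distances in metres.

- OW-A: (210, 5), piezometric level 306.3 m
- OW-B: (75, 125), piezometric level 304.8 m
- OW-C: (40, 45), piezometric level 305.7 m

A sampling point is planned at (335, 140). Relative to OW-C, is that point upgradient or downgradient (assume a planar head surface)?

Taking OW-A as reference: OW-B−OW-A = (-135, 120, -1.5); OW-C−OW-A = (-170, 40, -0.6).
Solve a·Δx + b·Δy = Δh: det = (-135)·40 − (-170)·120 = 15000.
∂h/∂x = [(-1.5)·40 − (-0.6)·120] / 15000 = +0.0008000
∂h/∂y = [(-135)·(-0.6) − (-170)·(-1.5)] / 15000 = -0.01160
Head at (335, 140) = 306.3 + (+0.0008000)·(125) + (-0.01160)·(135) = 304.83 m.
That is lower than the 305.7 m at OW-C, so the point is downgradient.

downgradient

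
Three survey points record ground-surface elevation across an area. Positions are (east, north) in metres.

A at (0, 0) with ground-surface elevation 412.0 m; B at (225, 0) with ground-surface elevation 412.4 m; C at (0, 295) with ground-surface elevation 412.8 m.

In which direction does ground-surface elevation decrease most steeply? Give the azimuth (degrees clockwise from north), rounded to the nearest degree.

213°

∂z/∂x = (412.4 − 412.0) / (225 − 0) = +0.001778
∂z/∂y = (412.8 − 412.0) / (295 − 0) = +0.002712
Steepest decrease is along −∇f: components (-0.001778 E, -0.002712 N).
Azimuth = atan2(-0.001778, -0.002712) = 213.2° ≈ 213°.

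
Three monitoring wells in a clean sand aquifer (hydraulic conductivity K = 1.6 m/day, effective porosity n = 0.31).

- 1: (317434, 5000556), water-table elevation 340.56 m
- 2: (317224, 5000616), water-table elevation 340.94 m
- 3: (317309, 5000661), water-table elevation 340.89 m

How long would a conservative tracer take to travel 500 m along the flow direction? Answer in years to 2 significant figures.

130 years

Differences from 1: to 2 (Δx, Δy, Δh) = (-210, 60, +0.38); to 3 = (-125, 105, +0.33).
Solve a·Δx + b·Δy = Δh: det = (-210)·105 − (-125)·60 = -14550.
∂h/∂x = [(+0.38)·105 − (+0.33)·60] / -14550 = -0.001381
∂h/∂y = [(-210)·(+0.33) − (-125)·(+0.38)] / -14550 = +0.001498
|∇h| = √(-0.001381² + 0.001498²) = 0.002037
Seepage velocity v = K·i/n = 1.6 × 0.002037 / 0.31 = 0.01051 m/day.
t = 500 / 0.01051 = 4.757e+04 days = 130 years.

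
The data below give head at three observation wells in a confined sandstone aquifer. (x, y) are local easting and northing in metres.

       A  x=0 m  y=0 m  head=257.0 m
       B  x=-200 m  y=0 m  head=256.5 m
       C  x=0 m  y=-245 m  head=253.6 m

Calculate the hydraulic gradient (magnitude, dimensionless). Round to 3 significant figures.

∂h/∂x = (256.5 − 257.0) / (-200 − 0) = +0.002500
∂h/∂y = (253.6 − 257.0) / (-245 − 0) = +0.01388
|∇h| = √(0.002500² + 0.01388²) = 0.0141

0.0141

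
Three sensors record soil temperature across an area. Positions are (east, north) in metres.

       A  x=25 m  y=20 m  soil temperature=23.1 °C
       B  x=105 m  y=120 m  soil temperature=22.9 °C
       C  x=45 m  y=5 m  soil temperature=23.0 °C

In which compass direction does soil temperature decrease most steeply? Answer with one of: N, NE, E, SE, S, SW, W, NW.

E

Three-point gradient (reference A): Δ to B = (80, 100, -0.2), Δ to C = (20, -15, -0.1).
∂T/∂x = -0.004063, ∂T/∂y = +0.001250 (det = -3200).
Steepest decrease is along −∇f = (+0.004063 E, -0.001250 N) → east.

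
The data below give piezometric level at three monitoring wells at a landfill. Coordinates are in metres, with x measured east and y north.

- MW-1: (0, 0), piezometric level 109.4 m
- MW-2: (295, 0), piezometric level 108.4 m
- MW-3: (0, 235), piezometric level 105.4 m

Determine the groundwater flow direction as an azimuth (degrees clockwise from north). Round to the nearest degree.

∂h/∂x = (108.4 − 109.4) / (295 − 0) = -0.003390
∂h/∂y = (105.4 − 109.4) / (235 − 0) = -0.01702
Flow direction (−∇h) has components (+0.003390 E, +0.01702 N).
Azimuth = atan2(E, N) = atan2(+0.003390, +0.01702) = 11.3° ≈ 011°.

011°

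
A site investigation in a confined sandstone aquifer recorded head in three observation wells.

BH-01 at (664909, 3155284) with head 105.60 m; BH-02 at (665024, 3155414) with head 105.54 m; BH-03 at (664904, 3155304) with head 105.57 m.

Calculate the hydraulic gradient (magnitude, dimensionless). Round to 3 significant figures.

With h = a·x + b·y + c and BH-01 as origin, the differences give:
  115·a + 130·b = -0.06
  (-5)·a + 20·b = -0.03
Eliminate b (×20 and ×130, subtract): 2950·a = 2.700 → a = ∂h/∂x = +0.0009153
Back-substitute: b = ∂h/∂y = -0.001271.
|∇h| = √(0.0009153² + -0.001271²) = 0.001566

0.00157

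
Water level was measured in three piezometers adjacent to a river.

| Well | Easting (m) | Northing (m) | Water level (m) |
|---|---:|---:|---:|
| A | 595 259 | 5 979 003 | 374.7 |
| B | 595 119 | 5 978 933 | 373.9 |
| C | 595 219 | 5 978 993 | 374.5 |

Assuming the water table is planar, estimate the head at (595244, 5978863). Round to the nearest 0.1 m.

374.2 m

Differences from A: to B (Δx, Δy, Δh) = (-140, -70, -0.8); to C = (-40, -10, -0.2).
Determinant of the coordinate differences = (-140)·(-10) − (-40)·(-70) = -1400.
∂h/∂x = [(-0.8)·(-10) − (-0.2)·(-70)] / -1400 = +0.004286
∂h/∂y = [(-140)·(-0.2) − (-40)·(-0.8)] / -1400 = +0.002857
h(595244, 5978863) = 374.7 + (+0.004286)·(-15) + (+0.002857)·(-140) = 374.7 -0.064 -0.400 = 374.236 m.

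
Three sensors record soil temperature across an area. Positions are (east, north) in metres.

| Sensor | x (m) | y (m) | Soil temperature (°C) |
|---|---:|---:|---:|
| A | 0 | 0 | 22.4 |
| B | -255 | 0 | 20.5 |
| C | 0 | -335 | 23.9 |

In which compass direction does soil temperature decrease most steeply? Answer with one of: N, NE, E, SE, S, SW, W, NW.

∂T/∂x = (20.5 − 22.4) / (-255 − 0) = +0.007451
∂T/∂y = (23.9 − 22.4) / (-335 − 0) = -0.004478
Steepest decrease is along −∇f = (-0.007451 E, +0.004478 N) → northwest.

NW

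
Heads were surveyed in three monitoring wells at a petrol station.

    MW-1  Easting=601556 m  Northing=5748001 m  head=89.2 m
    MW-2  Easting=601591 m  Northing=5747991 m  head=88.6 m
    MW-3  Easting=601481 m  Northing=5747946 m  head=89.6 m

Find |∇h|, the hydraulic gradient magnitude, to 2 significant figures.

Differences from MW-1: to MW-2 (Δx, Δy, Δh) = (35, -10, -0.6); to MW-3 = (-75, -55, +0.4).
Determinant of the coordinate differences = 35·(-55) − (-75)·(-10) = -2675.
∂h/∂x = [(-0.6)·(-55) − (+0.4)·(-10)] / -2675 = -0.01383
∂h/∂y = [35·(+0.4) − (-75)·(-0.6)] / -2675 = +0.01159
|∇h| = √(-0.01383² + 0.01159²) = 0.01804

0.018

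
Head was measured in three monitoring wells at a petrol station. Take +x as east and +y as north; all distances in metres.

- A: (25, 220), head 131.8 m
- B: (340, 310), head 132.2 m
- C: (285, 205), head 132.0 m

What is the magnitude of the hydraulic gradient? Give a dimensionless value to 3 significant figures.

With h = a·x + b·y + c and A as origin, the differences give:
  315·a + 90·b = +0.4
  260·a + (-15)·b = +0.2
Eliminate b (×(-15) and ×90, subtract): -28125·a = -24.00 → a = ∂h/∂x = +0.0008533
Back-substitute: b = ∂h/∂y = +0.001458.
|∇h| = √(0.0008533² + 0.001458²) = 0.001689

0.00169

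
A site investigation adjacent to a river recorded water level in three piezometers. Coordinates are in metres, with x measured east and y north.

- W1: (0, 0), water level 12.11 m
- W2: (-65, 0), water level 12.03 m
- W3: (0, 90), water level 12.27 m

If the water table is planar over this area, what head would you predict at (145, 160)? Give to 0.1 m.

∂h/∂x = (12.03 − 12.11) / (-65 − 0) = +0.001231
∂h/∂y = (12.27 − 12.11) / (90 − 0) = +0.001778
h(145, 160) = 12.11 + (+0.001231)·(145) + (+0.001778)·(160) = 12.11 +0.178 +0.284 = 12.573 m.

12.6 m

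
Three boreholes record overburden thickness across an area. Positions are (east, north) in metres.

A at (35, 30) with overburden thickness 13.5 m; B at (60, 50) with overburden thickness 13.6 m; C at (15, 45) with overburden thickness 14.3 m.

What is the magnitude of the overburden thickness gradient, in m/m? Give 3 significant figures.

0.0340 m/m

With d = a·x + b·y + c and A as origin, the differences give:
  25·a + 20·b = +0.1
  (-20)·a + 15·b = +0.8
Eliminate b (×15 and ×20, subtract): 775·a = -14.50 → a = ∂d/∂x = -0.01871
Back-substitute: b = ∂d/∂y = +0.02839.
|∇f| = √(-0.01871² + 0.02839²) = 0.034 m/m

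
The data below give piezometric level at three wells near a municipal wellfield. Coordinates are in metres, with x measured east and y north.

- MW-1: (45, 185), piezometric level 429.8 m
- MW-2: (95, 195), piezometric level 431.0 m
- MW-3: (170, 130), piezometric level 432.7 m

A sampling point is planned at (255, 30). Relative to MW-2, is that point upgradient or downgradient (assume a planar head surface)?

upgradient

Taking MW-1 as reference: MW-2−MW-1 = (50, 10, +1.2); MW-3−MW-1 = (125, -55, +2.9).
Solve a·Δx + b·Δy = Δh: det = 50·(-55) − 125·10 = -4000.
∂h/∂x = [(+1.2)·(-55) − (+2.9)·10] / -4000 = +0.02375
∂h/∂y = [50·(+2.9) − 125·(+1.2)] / -4000 = +0.001250
Head at (255, 30) = 429.8 + (+0.02375)·(210) + (+0.001250)·(-155) = 434.59 m.
That is higher than the 431.0 m at MW-2, so the point is upgradient.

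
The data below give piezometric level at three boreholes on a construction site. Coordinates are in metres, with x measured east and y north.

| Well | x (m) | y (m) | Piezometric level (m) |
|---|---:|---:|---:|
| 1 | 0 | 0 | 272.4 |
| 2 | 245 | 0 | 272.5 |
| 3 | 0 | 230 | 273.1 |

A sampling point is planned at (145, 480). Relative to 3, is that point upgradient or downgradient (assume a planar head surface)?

∂h/∂x = (272.5 − 272.4) / (245 − 0) = +0.0004082
∂h/∂y = (273.1 − 272.4) / (230 − 0) = +0.003043
Head at (145, 480) = 272.4 + (+0.0004082)·(145) + (+0.003043)·(480) = 273.92 m.
That is higher than the 273.1 m at 3, so the point is upgradient.

upgradient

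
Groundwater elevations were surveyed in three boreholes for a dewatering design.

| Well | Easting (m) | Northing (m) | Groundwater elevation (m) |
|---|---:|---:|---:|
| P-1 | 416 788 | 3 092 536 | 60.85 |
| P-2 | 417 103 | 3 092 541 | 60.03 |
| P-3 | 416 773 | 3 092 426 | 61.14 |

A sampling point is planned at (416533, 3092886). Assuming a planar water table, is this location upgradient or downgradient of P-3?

With h = a·x + b·y + c and P-1 as origin, the differences give:
  315·a + 5·b = -0.82
  (-15)·a + (-110)·b = +0.29
Eliminate b (×(-110) and ×5, subtract): -34575·a = 88.750 → a = ∂h/∂x = -0.002567
Back-substitute: b = ∂h/∂y = -0.002286.
Head at (416533, 3092886) = 60.85 + (-0.002567)·(-255) + (-0.002286)·(350) = 60.70 m.
That is lower than the 61.14 m at P-3, so the point is downgradient.

downgradient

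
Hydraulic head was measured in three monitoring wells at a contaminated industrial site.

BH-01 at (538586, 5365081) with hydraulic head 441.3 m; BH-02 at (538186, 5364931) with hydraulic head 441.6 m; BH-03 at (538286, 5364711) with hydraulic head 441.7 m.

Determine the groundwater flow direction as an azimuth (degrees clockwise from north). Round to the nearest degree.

Differences from BH-01: to BH-02 (Δx, Δy, Δh) = (-400, -150, +0.3); to BH-03 = (-300, -370, +0.4).
Solve a·Δx + b·Δy = Δh: det = (-400)·(-370) − (-300)·(-150) = 103000.
∂h/∂x = [(+0.3)·(-370) − (+0.4)·(-150)] / 103000 = -0.0004951
∂h/∂y = [(-400)·(+0.4) − (-300)·(+0.3)] / 103000 = -0.0006796
Flow direction (−∇h) has components (+0.0004951 E, +0.0006796 N).
Azimuth = atan2(E, N) = atan2(+0.0004951, +0.0006796) = 36.1° ≈ 036°.

036°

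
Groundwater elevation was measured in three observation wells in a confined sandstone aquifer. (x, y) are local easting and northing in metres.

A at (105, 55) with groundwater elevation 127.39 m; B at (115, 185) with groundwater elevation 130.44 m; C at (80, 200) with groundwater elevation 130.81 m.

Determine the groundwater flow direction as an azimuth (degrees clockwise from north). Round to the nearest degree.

With h = a·x + b·y + c and A as origin, the differences give:
  10·a + 130·b = +3.05
  (-25)·a + 145·b = +3.42
Eliminate b (×145 and ×130, subtract): 4700·a = -2.350 → a = ∂h/∂x = -0.0005000
Back-substitute: b = ∂h/∂y = +0.02350.
Flow direction (−∇h) has components (+0.0005000 E, -0.02350 N).
Azimuth = atan2(E, N) = atan2(+0.0005000, -0.02350) = 178.8° ≈ 179°.

179°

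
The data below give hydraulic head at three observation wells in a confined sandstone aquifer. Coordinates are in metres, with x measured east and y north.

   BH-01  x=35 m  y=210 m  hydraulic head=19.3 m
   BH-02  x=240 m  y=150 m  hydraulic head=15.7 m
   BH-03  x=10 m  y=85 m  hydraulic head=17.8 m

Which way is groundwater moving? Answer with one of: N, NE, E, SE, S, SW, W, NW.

Differences from BH-01: to BH-02 (Δx, Δy, Δh) = (205, -60, -3.6); to BH-03 = (-25, -125, -1.5).
Determinant of the coordinate differences = 205·(-125) − (-25)·(-60) = -27125.
∂h/∂x = [(-3.6)·(-125) − (-1.5)·(-60)] / -27125 = -0.01327
∂h/∂y = [205·(-1.5) − (-25)·(-3.6)] / -27125 = +0.01465
Flow = −∇h = (+0.01327 east, -0.01465 north), which points southeast.

SE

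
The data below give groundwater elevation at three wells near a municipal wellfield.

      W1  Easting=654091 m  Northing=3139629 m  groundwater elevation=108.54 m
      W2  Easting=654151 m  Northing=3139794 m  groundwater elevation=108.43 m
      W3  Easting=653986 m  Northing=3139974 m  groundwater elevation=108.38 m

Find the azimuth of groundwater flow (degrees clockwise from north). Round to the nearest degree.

029°

With h = a·x + b·y + c and W1 as origin, the differences give:
  60·a + 165·b = -0.11
  (-105)·a + 345·b = -0.16
Eliminate b (×345 and ×165, subtract): 38025·a = -11.550 → a = ∂h/∂x = -0.0003037
Back-substitute: b = ∂h/∂y = -0.0005562.
Flow direction (−∇h) has components (+0.0003037 E, +0.0005562 N).
Azimuth = atan2(E, N) = atan2(+0.0003037, +0.0005562) = 28.6° ≈ 029°.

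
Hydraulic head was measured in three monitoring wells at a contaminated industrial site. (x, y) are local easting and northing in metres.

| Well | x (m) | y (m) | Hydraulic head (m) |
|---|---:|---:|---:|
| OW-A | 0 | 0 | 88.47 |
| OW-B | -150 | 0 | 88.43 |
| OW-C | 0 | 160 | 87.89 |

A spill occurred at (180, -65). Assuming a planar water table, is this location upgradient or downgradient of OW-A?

∂h/∂x = (88.43 − 88.47) / (-150 − 0) = +0.0002667
∂h/∂y = (87.89 − 88.47) / (160 − 0) = -0.003625
Head at (180, -65) = 88.47 + (+0.0002667)·(180) + (-0.003625)·(-65) = 88.75 m.
That is higher than the 88.47 m at OW-A, so the point is upgradient.

upgradient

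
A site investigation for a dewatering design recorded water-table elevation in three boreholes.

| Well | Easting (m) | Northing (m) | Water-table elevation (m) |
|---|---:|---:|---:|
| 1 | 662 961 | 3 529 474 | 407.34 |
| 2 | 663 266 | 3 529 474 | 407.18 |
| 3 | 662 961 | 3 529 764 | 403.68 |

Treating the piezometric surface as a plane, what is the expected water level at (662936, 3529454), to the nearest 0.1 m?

407.6 m

∂h/∂x = (407.18 − 407.34) / (663266 − 662961) = -0.0005246
∂h/∂y = (403.68 − 407.34) / (3529764 − 3529474) = -0.01262
h(662936, 3529454) = 407.34 + (-0.0005246)·(-25) + (-0.01262)·(-20) = 407.34 +0.013 +0.252 = 407.606 m.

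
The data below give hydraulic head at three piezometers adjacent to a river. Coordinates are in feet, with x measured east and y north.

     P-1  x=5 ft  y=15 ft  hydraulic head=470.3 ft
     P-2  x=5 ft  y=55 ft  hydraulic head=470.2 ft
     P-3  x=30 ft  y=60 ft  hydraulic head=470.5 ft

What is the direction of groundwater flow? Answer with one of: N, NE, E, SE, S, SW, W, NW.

W

Differences from P-1: to P-2 (Δx, Δy, Δh) = (0, 40, -0.1); to P-3 = (25, 45, +0.2).
Determinant of the coordinate differences = 0·45 − 25·40 = -1000.
∂h/∂x = [(-0.1)·45 − (+0.2)·40] / -1000 = +0.01250
∂h/∂y = [0·(+0.2) − 25·(-0.1)] / -1000 = -0.002500
Flow = −∇h = (-0.01250 east, +0.002500 north), which points west.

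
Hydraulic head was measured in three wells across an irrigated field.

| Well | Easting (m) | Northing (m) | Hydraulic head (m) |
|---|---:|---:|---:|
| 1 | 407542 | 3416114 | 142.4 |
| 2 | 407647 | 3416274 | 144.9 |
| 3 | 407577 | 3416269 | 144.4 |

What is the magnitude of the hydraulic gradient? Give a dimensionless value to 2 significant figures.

Three-point gradient (reference 1): Δ to 2 = (105, 160, +2.5), Δ to 3 = (35, 155, +2.0).
∂h/∂x = +0.006323, ∂h/∂y = +0.01148 (det = 10675).
|∇h| = √(0.006323² + 0.01148²) = 0.01311

0.013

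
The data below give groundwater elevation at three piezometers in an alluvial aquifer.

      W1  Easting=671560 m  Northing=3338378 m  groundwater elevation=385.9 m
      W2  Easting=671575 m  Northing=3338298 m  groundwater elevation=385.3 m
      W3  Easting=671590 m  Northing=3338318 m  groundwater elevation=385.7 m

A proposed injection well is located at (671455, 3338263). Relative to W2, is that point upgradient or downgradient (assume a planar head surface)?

downgradient

With h = a·x + b·y + c and W1 as origin, the differences give:
  15·a + (-80)·b = -0.6
  30·a + (-60)·b = -0.2
Eliminate b (×(-60) and ×(-80), subtract): 1500·a = 20.00 → a = ∂h/∂x = +0.01333
Back-substitute: b = ∂h/∂y = +0.010000.
Head at (671455, 3338263) = 385.9 + (+0.01333)·(-105) + (+0.010000)·(-115) = 383.35 m.
That is lower than the 385.3 m at W2, so the point is downgradient.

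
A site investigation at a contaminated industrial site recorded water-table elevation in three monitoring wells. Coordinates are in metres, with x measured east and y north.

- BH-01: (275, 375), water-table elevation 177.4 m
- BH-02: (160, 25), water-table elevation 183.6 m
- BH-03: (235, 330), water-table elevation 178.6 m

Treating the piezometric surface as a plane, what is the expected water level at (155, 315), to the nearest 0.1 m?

180.1 m

Taking BH-01 as reference: BH-02−BH-01 = (-115, -350, +6.2); BH-03−BH-01 = (-40, -45, +1.2).
Determinant of the coordinate differences = (-115)·(-45) − (-40)·(-350) = -8825.
∂h/∂x = [(+6.2)·(-45) − (+1.2)·(-350)] / -8825 = -0.01598
∂h/∂y = [(-115)·(+1.2) − (-40)·(+6.2)] / -8825 = -0.01246
h(155, 315) = 177.4 + (-0.01598)·(-120) + (-0.01246)·(-60) = 177.4 +1.917 +0.748 = 180.065 m.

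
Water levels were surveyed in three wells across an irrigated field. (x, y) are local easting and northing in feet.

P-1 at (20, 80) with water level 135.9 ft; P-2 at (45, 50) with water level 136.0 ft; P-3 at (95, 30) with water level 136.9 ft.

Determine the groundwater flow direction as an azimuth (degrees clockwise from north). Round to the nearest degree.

Differences from P-1: to P-2 (Δx, Δy, Δh) = (25, -30, +0.1); to P-3 = (75, -50, +1.0).
Solve a·Δx + b·Δy = Δh: det = 25·(-50) − 75·(-30) = 1000.
∂h/∂x = [(+0.1)·(-50) − (+1.0)·(-30)] / 1000 = +0.02500
∂h/∂y = [25·(+1.0) − 75·(+0.1)] / 1000 = +0.01750
Flow direction (−∇h) has components (-0.02500 E, -0.01750 N).
Azimuth = atan2(E, N) = atan2(-0.02500, -0.01750) = 235.0° ≈ 235°.

235°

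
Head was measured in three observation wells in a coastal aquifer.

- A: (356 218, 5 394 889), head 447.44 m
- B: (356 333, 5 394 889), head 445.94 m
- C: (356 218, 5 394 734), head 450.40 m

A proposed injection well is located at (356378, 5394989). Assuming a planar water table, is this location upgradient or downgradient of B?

downgradient

∂h/∂x = (445.94 − 447.44) / (356333 − 356218) = -0.01304
∂h/∂y = (450.40 − 447.44) / (5394734 − 5394889) = -0.01910
Head at (356378, 5394989) = 447.44 + (-0.01304)·(160) + (-0.01910)·(100) = 443.44 m.
That is lower than the 445.94 m at B, so the point is downgradient.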